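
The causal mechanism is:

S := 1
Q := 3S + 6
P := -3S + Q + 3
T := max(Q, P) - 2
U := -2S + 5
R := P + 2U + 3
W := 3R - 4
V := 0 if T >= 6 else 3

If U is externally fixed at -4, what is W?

Under do(U=-4), the mechanism U := -2S + 5 is discarded; U is fixed at -4.
Q = 3S + 6  [with S=1]  = 9
P = -3S + Q + 3  [with S=1, Q=9]  = 9
R = P + 2U + 3  [with P=9, U=-4]  = 4
W = 3R - 4  [with R=4]  = 8

8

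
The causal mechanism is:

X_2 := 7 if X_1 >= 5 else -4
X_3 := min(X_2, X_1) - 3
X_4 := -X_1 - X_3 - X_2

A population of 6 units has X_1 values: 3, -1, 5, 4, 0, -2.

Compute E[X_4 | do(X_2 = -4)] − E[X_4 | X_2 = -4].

-0.7

Every unit gets X_2=-4 under the intervention. X_4 values become 8, 12, 6, 7, 11, 13; E[X_4|do(X_2=-4)] = 9.5.
Conditioning on X_2=-4 selects the 5 unit(s) with X_1 ∈ {3, -1, 4, 0, -2}. Their X_4 values: 8, 12, 7, 11, 13. Mean = 10.2.
Difference = 9.5 − 10.2 = -0.7.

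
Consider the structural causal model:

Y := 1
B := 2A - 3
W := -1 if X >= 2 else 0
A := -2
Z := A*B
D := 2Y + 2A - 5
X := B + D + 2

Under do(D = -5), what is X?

-10

Intervening sets D = -5 and removes its equation (D := 2Y + 2A - 5).
B = 2A - 3  [with A=-2]  = -7
X = B + D + 2  [with B=-7, D=-5]  = -10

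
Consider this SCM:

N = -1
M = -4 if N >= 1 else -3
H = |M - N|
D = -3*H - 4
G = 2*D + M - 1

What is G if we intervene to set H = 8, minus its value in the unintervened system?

-36

do(H=8) replaces the equation H = |M - N| with the constant H = 8.
M = -4 if N >= 1 else -3  [with N=-1]  = -3
D = -3*H - 4  [with H=8]  = -28
G = 2*D + M - 1  [with D=-28, M=-3]  = -60
Without intervention: M = -4 if N >= 1 else -3  [with N=-1]  = -3; H = |M - N|  [with M=-3, N=-1]  = 2; D = -3*H - 4  [with H=2]  = -10; G = 2*D + M - 1  [with D=-10, M=-3]  = -24.
Change = -60 − (-24) = -36.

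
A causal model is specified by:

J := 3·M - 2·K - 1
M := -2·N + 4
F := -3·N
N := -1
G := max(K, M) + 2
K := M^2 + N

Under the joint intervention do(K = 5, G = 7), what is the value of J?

7

The joint intervention fixes K = 5, G = 7, removing each variable's own equation.
M = -2·N + 4  [with N=-1]  = 6
J = 3·M - 2·K - 1  [with M=6, K=5]  = 7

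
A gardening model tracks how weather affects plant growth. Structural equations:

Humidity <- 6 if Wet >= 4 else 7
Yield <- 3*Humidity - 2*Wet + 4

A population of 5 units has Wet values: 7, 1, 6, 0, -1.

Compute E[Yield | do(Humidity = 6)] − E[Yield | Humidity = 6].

7.8

Every unit gets Humidity=6 under the intervention. Yield values become 8, 20, 10, 22, 24; E[Yield|do(Humidity=6)] = 16.8.
Conditioning on Humidity=6 selects the 2 unit(s) with Wet ∈ {7, 6}. Their Yield values: 8, 10. Mean = 9.
Difference = 16.8 − 9 = 7.8.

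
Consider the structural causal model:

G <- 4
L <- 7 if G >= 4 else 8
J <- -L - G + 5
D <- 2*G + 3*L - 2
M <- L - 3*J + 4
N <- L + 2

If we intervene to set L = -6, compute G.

4

Under do(L=-6), the mechanism L <- 7 if G >= 4 else 8 is discarded; L is fixed at -6.
G is not downstream of the intervention, so its value is determined by the original equations.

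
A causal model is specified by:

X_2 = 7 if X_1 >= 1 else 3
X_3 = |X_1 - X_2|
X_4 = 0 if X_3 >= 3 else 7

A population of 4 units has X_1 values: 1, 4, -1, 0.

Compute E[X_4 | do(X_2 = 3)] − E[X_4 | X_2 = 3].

3.5

do(X_2=3) breaks X_2's dependence on X_1. With X_2=3 fixed, X_4 across the units is 7, 7, 0, 0, mean 3.5.
E[X_4|X_2=3] averages over only the 2 units with X_2=3 (X_1 = -1, 0): X_4 = 0, 0, mean 0.
Difference = 3.5 − 0 = 3.5.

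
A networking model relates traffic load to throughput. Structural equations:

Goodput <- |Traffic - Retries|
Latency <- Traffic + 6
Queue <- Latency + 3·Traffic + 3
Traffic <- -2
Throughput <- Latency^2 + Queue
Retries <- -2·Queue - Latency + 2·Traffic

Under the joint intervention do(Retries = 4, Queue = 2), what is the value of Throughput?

The joint intervention fixes Retries = 4, Queue = 2, removing each variable's own equation.
Latency = Traffic + 6  [with Traffic=-2]  = 4
Throughput = Latency^2 + Queue  [with Latency=4, Queue=2]  = 18

18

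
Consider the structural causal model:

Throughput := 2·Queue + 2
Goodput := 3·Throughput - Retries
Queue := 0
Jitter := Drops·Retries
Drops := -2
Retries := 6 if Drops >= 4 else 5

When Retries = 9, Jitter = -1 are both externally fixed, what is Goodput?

-3

Setting Retries = 9, Jitter = -1 by intervention discards those variables' equations.
Throughput = 2·Queue + 2  [with Queue=0]  = 2
Goodput = 3·Throughput - Retries  [with Throughput=2, Retries=9]  = -3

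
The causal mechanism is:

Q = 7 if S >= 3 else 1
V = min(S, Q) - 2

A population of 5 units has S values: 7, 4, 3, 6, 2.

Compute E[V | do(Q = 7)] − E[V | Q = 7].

Under do(Q=7), Q's equation is replaced by Q=7 for every unit. Per-unit V: 5, 2, 1, 4, 0. Mean = 2.4.
Conditioning on Q=7 selects the 4 unit(s) with S ∈ {7, 4, 3, 6}. Their V values: 5, 2, 1, 4. Mean = 3.
Difference = 2.4 − 3 = -0.6.

-0.6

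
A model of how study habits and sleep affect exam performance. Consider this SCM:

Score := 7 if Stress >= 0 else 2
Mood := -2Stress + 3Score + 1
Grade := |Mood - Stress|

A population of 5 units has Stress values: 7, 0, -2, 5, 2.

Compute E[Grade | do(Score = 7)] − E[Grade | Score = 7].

Every unit gets Score=7 under the intervention. Grade values become 1, 22, 28, 7, 16; E[Grade|do(Score=7)] = 14.8.
Observing Score=7 restricts to units where Score's equation naturally yields 7: Stress ∈ {7, 0, 5, 2}. In that subpopulation Grade = 1, 22, 7, 16, mean 11.5.
Difference = 14.8 − 11.5 = 3.3.

3.3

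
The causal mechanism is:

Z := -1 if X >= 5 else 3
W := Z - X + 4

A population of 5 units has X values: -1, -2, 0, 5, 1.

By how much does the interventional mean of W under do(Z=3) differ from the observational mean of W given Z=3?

-1.1

Every unit gets Z=3 under the intervention. W values become 8, 9, 7, 2, 6; E[W|do(Z=3)] = 6.4.
E[W|Z=3] averages over only the 4 units with Z=3 (X = -1, -2, 0, 1): W = 8, 9, 7, 6, mean 7.5.
Difference = 6.4 − 7.5 = -1.1.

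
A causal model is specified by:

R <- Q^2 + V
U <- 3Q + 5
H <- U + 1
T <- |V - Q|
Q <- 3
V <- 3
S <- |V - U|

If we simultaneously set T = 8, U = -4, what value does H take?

-3

Setting T = 8, U = -4 by intervention discards those variables' equations.
H = U + 1  [with U=-4]  = -3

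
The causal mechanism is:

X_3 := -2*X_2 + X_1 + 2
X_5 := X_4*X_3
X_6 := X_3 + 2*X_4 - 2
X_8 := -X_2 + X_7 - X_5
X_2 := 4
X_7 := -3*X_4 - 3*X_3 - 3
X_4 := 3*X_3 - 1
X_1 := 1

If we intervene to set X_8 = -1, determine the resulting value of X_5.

do(X_8=-1) replaces the equation X_8 := -X_2 + X_7 - X_5 with the constant X_8 = -1.
X_5 is not downstream of the intervention, so its value is determined by the original equations.
X_3 = -2*X_2 + X_1 + 2  [with X_2=4, X_1=1]  = -5
X_4 = 3*X_3 - 1  [with X_3=-5]  = -16
X_5 = X_4*X_3  [with X_4=-16, X_3=-5]  = 80

80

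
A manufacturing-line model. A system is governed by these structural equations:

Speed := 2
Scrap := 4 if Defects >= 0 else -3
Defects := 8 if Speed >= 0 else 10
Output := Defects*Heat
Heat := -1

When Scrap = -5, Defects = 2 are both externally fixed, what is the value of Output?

The joint intervention fixes Scrap = -5, Defects = 2, removing each variable's own equation.
Output = Defects*Heat  [with Defects=2, Heat=-1]  = -2

-2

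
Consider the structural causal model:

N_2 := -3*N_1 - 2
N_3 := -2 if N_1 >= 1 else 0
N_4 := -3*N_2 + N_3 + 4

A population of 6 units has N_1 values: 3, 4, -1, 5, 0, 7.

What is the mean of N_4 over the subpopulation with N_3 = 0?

5.5

Observing N_3=0 restricts to units where N_3's equation naturally yields 0: N_1 ∈ {-1, 0}. In that subpopulation N_4 = 1, 10, mean 5.5.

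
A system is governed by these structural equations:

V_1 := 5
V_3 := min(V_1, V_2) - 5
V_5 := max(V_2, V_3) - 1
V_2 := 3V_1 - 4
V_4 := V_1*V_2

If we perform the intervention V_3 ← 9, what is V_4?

55

The intervention breaks the incoming arrows to V_3: V_3 := min(V_1, V_2) - 5 no longer applies, and V_3 = 9.
V_4 is not downstream of the intervention, so its value is determined by the original equations.
V_2 = 3V_1 - 4  [with V_1=5]  = 11
V_4 = V_1*V_2  [with V_1=5, V_2=11]  = 55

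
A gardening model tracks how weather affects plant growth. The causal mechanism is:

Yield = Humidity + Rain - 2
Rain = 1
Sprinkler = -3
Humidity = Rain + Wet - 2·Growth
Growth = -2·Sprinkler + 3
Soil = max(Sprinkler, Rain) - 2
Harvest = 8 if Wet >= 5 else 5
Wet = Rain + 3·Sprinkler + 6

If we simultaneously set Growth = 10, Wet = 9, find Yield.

-11

Setting Growth = 10, Wet = 9 by intervention discards those variables' equations.
Humidity = Rain + Wet - 2·Growth  [with Rain=1, Wet=9, Growth=10]  = -10
Yield = Humidity + Rain - 2  [with Humidity=-10, Rain=1]  = -11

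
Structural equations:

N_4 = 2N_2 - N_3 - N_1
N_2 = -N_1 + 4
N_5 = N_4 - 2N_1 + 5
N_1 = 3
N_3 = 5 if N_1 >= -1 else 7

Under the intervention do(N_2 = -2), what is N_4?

Under do(N_2=-2), the mechanism N_2 = -N_1 + 4 is discarded; N_2 is fixed at -2.
N_3 = 5 if N_1 >= -1 else 7  [with N_1=3]  = 5
N_4 = 2N_2 - N_3 - N_1  [with N_2=-2, N_3=5, N_1=3]  = -12

-12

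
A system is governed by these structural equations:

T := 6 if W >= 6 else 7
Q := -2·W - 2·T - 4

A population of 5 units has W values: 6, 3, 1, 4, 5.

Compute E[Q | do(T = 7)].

Under do(T=7), T's equation is replaced by T=7 for every unit. Per-unit Q: -30, -24, -20, -26, -28. Mean = -25.6.

-25.6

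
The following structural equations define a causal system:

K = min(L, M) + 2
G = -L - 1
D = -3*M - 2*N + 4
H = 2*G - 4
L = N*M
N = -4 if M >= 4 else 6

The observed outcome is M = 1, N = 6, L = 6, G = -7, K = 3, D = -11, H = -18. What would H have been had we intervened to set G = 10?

16

The intervention breaks the incoming arrows to G: G = -L - 1 no longer applies, and G = 10.
H = 2*G - 4  [with G=10]  = 16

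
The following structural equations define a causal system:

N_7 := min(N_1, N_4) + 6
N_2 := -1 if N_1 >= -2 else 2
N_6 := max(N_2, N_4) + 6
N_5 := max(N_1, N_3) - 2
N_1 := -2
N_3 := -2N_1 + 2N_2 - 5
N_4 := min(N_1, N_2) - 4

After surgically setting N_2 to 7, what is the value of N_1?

-2

Under do(N_2=7), the mechanism N_2 := -1 if N_1 >= -2 else 2 is discarded; N_2 is fixed at 7.
N_1 is not downstream of the intervention, so its value is determined by the original equations.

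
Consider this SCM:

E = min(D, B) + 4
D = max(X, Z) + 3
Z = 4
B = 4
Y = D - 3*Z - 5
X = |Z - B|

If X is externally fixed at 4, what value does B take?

Under do(X=4), the mechanism X = |Z - B| is discarded; X is fixed at 4.
Since B is not a descendant of the intervened variable, it is unaffected.

4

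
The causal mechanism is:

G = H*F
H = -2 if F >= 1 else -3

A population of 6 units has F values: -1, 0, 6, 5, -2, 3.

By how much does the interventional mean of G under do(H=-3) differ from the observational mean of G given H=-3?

Every unit gets H=-3 under the intervention. G values become 3, 0, -18, -15, 6, -9; E[G|do(H=-3)] = -5.5.
Conditioning on H=-3 selects the 3 unit(s) with F ∈ {-1, 0, -2}. Their G values: 3, 0, 6. Mean = 3.
Difference = -5.5 − 3 = -8.5.

-8.5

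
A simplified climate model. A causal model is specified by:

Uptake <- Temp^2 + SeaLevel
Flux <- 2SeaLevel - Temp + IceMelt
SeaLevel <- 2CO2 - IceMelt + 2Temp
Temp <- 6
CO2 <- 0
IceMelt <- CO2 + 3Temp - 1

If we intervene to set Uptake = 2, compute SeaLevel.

-5

do(Uptake=2) replaces the equation Uptake <- Temp^2 + SeaLevel with the constant Uptake = 2.
No directed path runs from Uptake to SeaLevel, so SeaLevel keeps its natural value.
IceMelt = CO2 + 3Temp - 1  [with CO2=0, Temp=6]  = 17
SeaLevel = 2CO2 - IceMelt + 2Temp  [with CO2=0, IceMelt=17, Temp=6]  = -5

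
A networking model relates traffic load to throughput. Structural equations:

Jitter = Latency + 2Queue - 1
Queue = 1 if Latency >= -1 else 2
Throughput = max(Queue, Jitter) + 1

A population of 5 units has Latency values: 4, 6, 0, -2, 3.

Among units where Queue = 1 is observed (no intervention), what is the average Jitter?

Observing Queue=1 restricts to units where Queue's equation naturally yields 1: Latency ∈ {4, 6, 0, 3}. In that subpopulation Jitter = 5, 7, 1, 4, mean 4.25.

4.25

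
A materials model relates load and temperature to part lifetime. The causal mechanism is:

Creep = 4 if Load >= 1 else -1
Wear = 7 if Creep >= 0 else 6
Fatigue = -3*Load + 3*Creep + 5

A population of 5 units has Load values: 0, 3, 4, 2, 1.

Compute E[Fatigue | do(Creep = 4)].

do(Creep=4) breaks Creep's dependence on Load. With Creep=4 fixed, Fatigue across the units is 17, 8, 5, 11, 14, mean 11.

11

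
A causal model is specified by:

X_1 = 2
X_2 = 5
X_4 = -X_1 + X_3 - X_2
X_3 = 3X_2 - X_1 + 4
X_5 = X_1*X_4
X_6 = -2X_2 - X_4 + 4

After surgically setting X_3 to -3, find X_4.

The intervention breaks the incoming arrows to X_3: X_3 = 3X_2 - X_1 + 4 no longer applies, and X_3 = -3.
X_4 = -X_1 + X_3 - X_2  [with X_1=2, X_3=-3, X_2=5]  = -10

-10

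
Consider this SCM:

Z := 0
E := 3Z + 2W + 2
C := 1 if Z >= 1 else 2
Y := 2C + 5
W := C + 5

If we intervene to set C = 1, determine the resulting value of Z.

Under do(C=1), the mechanism C := 1 if Z >= 1 else 2 is discarded; C is fixed at 1.
Z is not downstream of the intervention, so its value is determined by the original equations.

0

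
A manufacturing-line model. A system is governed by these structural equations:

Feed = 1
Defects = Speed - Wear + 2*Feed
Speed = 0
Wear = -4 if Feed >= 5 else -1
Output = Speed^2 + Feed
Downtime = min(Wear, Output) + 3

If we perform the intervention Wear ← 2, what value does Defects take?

0

The intervention breaks the incoming arrows to Wear: Wear = -4 if Feed >= 5 else -1 no longer applies, and Wear = 2.
Defects = Speed - Wear + 2*Feed  [with Speed=0, Wear=2, Feed=1]  = 0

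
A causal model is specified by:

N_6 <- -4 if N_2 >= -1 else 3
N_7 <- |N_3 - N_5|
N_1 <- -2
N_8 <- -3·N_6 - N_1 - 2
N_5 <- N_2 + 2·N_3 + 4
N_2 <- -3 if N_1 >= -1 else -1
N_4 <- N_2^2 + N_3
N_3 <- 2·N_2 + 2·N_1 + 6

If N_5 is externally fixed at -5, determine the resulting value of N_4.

1

The intervention breaks the incoming arrows to N_5: N_5 <- N_2 + 2·N_3 + 4 no longer applies, and N_5 = -5.
Since N_4 is not a descendant of the intervened variable, it is unaffected.
N_2 = -3 if N_1 >= -1 else -1  [with N_1=-2]  = -1
N_3 = 2·N_2 + 2·N_1 + 6  [with N_2=-1, N_1=-2]  = 0
N_4 = N_2^2 + N_3  [with N_2=-1, N_3=0]  = 1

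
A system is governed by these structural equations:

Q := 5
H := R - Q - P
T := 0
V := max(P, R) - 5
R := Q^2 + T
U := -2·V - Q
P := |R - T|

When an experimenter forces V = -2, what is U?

-1

The intervention breaks the incoming arrows to V: V := max(P, R) - 5 no longer applies, and V = -2.
U = -2·V - Q  [with V=-2, Q=5]  = -1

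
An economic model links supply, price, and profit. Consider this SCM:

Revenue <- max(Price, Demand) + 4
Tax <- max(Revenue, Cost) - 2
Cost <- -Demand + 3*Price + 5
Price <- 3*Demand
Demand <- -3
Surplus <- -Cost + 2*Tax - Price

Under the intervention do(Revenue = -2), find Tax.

Intervening sets Revenue = -2 and removes its equation (Revenue <- max(Price, Demand) + 4).
Price = 3*Demand  [with Demand=-3]  = -9
Cost = -Demand + 3*Price + 5  [with Demand=-3, Price=-9]  = -19
Tax = max(Revenue, Cost) - 2  [with Revenue=-2, Cost=-19]  = -4

-4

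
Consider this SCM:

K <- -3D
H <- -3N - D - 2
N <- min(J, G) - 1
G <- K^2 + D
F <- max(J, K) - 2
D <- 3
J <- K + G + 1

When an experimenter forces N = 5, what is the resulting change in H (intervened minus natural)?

210

The intervention breaks the incoming arrows to N: N <- min(J, G) - 1 no longer applies, and N = 5.
H = -3N - D - 2  [with N=5, D=3]  = -20
Without intervention: K = -3D  [with D=3]  = -9; G = K^2 + D  [with K=-9, D=3]  = 84; J = K + G + 1  [with K=-9, G=84]  = 76; N = min(J, G) - 1  [with J=76, G=84]  = 75; H = -3N - D - 2  [with N=75, D=3]  = -230.
Change = -20 − (-230) = 210.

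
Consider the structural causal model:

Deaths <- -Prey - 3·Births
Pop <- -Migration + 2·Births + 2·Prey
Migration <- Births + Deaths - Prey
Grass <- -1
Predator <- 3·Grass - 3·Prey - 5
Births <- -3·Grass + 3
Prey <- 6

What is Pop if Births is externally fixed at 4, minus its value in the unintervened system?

The intervention breaks the incoming arrows to Births: Births <- -3·Grass + 3 no longer applies, and Births = 4.
Deaths = -Prey - 3·Births  [with Prey=6, Births=4]  = -18
Migration = Births + Deaths - Prey  [with Births=4, Deaths=-18, Prey=6]  = -20
Pop = -Migration + 2·Births + 2·Prey  [with Migration=-20, Births=4, Prey=6]  = 40
Without intervention: Births = -3·Grass + 3  [with Grass=-1]  = 6; Deaths = -Prey - 3·Births  [with Prey=6, Births=6]  = -24; Migration = Births + Deaths - Prey  [with Births=6, Deaths=-24, Prey=6]  = -24; Pop = -Migration + 2·Births + 2·Prey  [with Migration=-24, Births=6, Prey=6]  = 48.
Change = 40 − 48 = -8.

-8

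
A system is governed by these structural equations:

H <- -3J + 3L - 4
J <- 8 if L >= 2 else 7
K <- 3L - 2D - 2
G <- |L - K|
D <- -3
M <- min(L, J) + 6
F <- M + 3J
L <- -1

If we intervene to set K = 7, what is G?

8

Intervening sets K = 7 and removes its equation (K <- 3L - 2D - 2).
G = |L - K|  [with L=-1, K=7]  = 8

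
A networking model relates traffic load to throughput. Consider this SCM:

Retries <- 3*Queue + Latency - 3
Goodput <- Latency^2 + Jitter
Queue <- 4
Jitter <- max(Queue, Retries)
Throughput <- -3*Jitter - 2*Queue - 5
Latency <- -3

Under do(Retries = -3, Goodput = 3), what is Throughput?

The joint intervention fixes Retries = -3, Goodput = 3, removing each variable's own equation.
Jitter = max(Queue, Retries)  [with Queue=4, Retries=-3]  = 4
Throughput = -3*Jitter - 2*Queue - 5  [with Jitter=4, Queue=4]  = -25

-25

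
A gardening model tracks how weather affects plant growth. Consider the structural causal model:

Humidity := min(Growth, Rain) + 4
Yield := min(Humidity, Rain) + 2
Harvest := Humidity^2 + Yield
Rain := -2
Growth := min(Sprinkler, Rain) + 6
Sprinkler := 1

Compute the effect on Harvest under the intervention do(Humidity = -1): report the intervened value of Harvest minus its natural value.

Under do(Humidity=-1), the mechanism Humidity := min(Growth, Rain) + 4 is discarded; Humidity is fixed at -1.
Yield = min(Humidity, Rain) + 2  [with Humidity=-1, Rain=-2]  = 0
Harvest = Humidity^2 + Yield  [with Humidity=-1, Yield=0]  = 1
Without intervention: Growth = min(Sprinkler, Rain) + 6  [with Sprinkler=1, Rain=-2]  = 4; Humidity = min(Growth, Rain) + 4  [with Growth=4, Rain=-2]  = 2; Yield = min(Humidity, Rain) + 2  [with Humidity=2, Rain=-2]  = 0; Harvest = Humidity^2 + Yield  [with Humidity=2, Yield=0]  = 4.
Change = 1 − 4 = -3.

-3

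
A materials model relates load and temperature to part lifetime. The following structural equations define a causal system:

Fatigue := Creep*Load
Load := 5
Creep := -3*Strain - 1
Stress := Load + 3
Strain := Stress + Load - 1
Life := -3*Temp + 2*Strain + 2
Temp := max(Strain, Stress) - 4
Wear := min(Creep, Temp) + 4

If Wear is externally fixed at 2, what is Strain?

12

do(Wear=2) replaces the equation Wear := min(Creep, Temp) + 4 with the constant Wear = 2.
Strain is not downstream of the intervention, so its value is determined by the original equations.
Stress = Load + 3  [with Load=5]  = 8
Strain = Stress + Load - 1  [with Stress=8, Load=5]  = 12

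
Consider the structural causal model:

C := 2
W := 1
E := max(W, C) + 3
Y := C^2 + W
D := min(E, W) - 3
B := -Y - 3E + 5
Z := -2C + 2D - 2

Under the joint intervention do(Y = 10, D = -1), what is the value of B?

-20

The joint intervention fixes Y = 10, D = -1, removing each variable's own equation.
E = max(W, C) + 3  [with W=1, C=2]  = 5
B = -Y - 3E + 5  [with Y=10, E=5]  = -20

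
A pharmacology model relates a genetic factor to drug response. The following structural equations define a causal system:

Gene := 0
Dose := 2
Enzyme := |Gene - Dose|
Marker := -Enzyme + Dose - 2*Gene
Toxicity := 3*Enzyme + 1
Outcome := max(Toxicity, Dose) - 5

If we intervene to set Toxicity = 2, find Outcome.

The intervention breaks the incoming arrows to Toxicity: Toxicity := 3*Enzyme + 1 no longer applies, and Toxicity = 2.
Outcome = max(Toxicity, Dose) - 5  [with Toxicity=2, Dose=2]  = -3

-3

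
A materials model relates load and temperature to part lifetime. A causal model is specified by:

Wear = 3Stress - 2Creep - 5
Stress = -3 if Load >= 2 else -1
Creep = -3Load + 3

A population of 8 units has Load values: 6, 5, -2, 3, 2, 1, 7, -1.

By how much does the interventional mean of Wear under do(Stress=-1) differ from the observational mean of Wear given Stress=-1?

19.75

Every unit gets Stress=-1 under the intervention. Wear values become 22, 16, -26, 4, -2, -8, 28, -20; E[Wear|do(Stress=-1)] = 1.75.
Observing Stress=-1 restricts to units where Stress's equation naturally yields -1: Load ∈ {-2, 1, -1}. In that subpopulation Wear = -26, -8, -20, mean -18.
Difference = 1.75 − (-18) = 19.75.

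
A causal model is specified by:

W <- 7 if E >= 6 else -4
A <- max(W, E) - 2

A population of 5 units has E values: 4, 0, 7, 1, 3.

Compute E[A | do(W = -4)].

1

The intervention sets W=-4 in all 5 units regardless of E. Recomputing A per unit gives 2, -2, 5, -1, 1; average 1.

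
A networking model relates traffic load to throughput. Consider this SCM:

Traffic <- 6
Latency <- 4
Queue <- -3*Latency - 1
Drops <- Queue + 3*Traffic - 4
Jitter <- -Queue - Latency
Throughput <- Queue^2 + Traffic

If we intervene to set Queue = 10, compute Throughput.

106

The intervention breaks the incoming arrows to Queue: Queue <- -3*Latency - 1 no longer applies, and Queue = 10.
Throughput = Queue^2 + Traffic  [with Queue=10, Traffic=6]  = 106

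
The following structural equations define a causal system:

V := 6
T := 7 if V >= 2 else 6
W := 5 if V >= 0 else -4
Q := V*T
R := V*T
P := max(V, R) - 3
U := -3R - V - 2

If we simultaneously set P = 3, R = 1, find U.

Setting P = 3, R = 1 by intervention discards those variables' equations.
U = -3R - V - 2  [with R=1, V=6]  = -11

-11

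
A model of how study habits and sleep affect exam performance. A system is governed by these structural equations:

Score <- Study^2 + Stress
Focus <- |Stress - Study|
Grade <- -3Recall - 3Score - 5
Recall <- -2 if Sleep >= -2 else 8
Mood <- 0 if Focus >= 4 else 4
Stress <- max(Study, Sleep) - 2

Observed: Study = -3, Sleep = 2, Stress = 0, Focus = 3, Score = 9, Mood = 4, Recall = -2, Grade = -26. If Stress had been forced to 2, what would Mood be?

The intervention breaks the incoming arrows to Stress: Stress <- max(Study, Sleep) - 2 no longer applies, and Stress = 2.
Focus = |Stress - Study|  [with Stress=2, Study=-3]  = 5
Mood = 0 if Focus >= 4 else 4  [with Focus=5]  = 0

0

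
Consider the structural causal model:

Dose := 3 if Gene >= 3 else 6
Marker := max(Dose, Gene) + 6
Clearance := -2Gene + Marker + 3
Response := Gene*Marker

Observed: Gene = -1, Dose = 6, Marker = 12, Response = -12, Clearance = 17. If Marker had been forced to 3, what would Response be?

The intervention breaks the incoming arrows to Marker: Marker := max(Dose, Gene) + 6 no longer applies, and Marker = 3.
Response = Gene*Marker  [with Gene=-1, Marker=3]  = -3

-3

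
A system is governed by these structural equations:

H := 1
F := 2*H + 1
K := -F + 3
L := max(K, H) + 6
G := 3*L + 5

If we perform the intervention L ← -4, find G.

Intervening sets L = -4 and removes its equation (L := max(K, H) + 6).
G = 3*L + 5  [with L=-4]  = -7

-7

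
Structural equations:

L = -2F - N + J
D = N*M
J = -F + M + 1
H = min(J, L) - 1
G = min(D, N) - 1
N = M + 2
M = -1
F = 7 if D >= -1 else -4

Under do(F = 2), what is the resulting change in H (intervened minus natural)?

15

The intervention breaks the incoming arrows to F: F = 7 if D >= -1 else -4 no longer applies, and F = 2.
N = M + 2  [with M=-1]  = 1
J = -F + M + 1  [with F=2, M=-1]  = -2
L = -2F - N + J  [with F=2, N=1, J=-2]  = -7
H = min(J, L) - 1  [with J=-2, L=-7]  = -8
Without intervention: N = M + 2  [with M=-1]  = 1; D = N*M  [with N=1, M=-1]  = -1; F = 7 if D >= -1 else -4  [with D=-1]  = 7; J = -F + M + 1  [with F=7, M=-1]  = -7; L = -2F - N + J  [with F=7, N=1, J=-7]  = -22; H = min(J, L) - 1  [with J=-7, L=-22]  = -23.
Change = -8 − (-23) = 15.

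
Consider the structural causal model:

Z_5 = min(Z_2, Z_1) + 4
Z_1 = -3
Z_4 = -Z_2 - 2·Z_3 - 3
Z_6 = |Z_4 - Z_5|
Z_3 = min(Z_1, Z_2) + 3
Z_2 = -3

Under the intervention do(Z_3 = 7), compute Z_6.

15

The intervention breaks the incoming arrows to Z_3: Z_3 = min(Z_1, Z_2) + 3 no longer applies, and Z_3 = 7.
Z_4 = -Z_2 - 2·Z_3 - 3  [with Z_2=-3, Z_3=7]  = -14
Z_5 = min(Z_2, Z_1) + 4  [with Z_2=-3, Z_1=-3]  = 1
Z_6 = |Z_4 - Z_5|  [with Z_4=-14, Z_5=1]  = 15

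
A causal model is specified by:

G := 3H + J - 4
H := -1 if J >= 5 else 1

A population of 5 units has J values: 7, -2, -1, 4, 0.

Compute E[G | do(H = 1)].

do(H=1) breaks H's dependence on J. With H=1 fixed, G across the units is 6, -3, -2, 3, -1, mean 0.6.

0.6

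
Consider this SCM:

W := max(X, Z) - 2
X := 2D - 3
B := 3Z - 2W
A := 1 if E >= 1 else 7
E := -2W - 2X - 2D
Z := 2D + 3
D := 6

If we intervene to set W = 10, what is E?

Intervening sets W = 10 and removes its equation (W := max(X, Z) - 2).
X = 2D - 3  [with D=6]  = 9
E = -2W - 2X - 2D  [with W=10, X=9, D=6]  = -50

-50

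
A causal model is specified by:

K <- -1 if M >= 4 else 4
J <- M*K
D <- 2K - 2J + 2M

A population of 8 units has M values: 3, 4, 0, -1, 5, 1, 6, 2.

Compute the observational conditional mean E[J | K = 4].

4

E[J|K=4] averages over only the 5 units with K=4 (M = 3, 0, -1, 1, 2): J = 12, 0, -4, 4, 8, mean 4.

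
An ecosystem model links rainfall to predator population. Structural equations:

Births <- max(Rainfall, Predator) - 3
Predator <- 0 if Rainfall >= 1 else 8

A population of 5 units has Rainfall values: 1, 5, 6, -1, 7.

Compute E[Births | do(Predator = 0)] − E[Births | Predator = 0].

The intervention sets Predator=0 in all 5 units regardless of Rainfall. Recomputing Births per unit gives -2, 2, 3, -3, 4; average 0.8.
E[Births|Predator=0] averages over only the 4 units with Predator=0 (Rainfall = 1, 5, 6, 7): Births = -2, 2, 3, 4, mean 1.75.
Difference = 0.8 − 1.75 = -0.95.

-0.95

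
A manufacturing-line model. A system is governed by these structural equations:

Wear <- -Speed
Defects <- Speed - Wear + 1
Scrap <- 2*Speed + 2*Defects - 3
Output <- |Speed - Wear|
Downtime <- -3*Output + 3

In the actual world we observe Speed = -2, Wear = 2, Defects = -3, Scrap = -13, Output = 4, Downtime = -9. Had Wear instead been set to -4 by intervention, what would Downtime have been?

Under do(Wear=-4), the mechanism Wear <- -Speed is discarded; Wear is fixed at -4.
Output = |Speed - Wear|  [with Speed=-2, Wear=-4]  = 2
Downtime = -3*Output + 3  [with Output=2]  = -3

-3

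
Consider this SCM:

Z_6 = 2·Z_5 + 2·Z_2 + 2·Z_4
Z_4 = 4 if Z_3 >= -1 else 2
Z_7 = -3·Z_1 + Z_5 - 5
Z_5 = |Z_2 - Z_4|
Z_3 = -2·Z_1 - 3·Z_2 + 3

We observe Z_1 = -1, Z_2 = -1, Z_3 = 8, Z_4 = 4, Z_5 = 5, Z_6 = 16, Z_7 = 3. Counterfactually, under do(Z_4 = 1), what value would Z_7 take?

The intervention breaks the incoming arrows to Z_4: Z_4 = 4 if Z_3 >= -1 else 2 no longer applies, and Z_4 = 1.
Z_5 = |Z_2 - Z_4|  [with Z_2=-1, Z_4=1]  = 2
Z_7 = -3·Z_1 + Z_5 - 5  [with Z_1=-1, Z_5=2]  = 0

0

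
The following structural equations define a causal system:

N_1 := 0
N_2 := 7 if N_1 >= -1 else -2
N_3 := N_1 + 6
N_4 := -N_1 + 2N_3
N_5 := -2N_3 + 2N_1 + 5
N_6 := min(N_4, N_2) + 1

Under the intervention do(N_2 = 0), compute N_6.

Under do(N_2=0), the mechanism N_2 := 7 if N_1 >= -1 else -2 is discarded; N_2 is fixed at 0.
N_3 = N_1 + 6  [with N_1=0]  = 6
N_4 = -N_1 + 2N_3  [with N_1=0, N_3=6]  = 12
N_6 = min(N_4, N_2) + 1  [with N_4=12, N_2=0]  = 1

1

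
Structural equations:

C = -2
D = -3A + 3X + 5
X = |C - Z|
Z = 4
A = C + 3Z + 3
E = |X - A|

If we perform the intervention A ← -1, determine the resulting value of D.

Under do(A=-1), the mechanism A = C + 3Z + 3 is discarded; A is fixed at -1.
X = |C - Z|  [with C=-2, Z=4]  = 6
D = -3A + 3X + 5  [with A=-1, X=6]  = 26

26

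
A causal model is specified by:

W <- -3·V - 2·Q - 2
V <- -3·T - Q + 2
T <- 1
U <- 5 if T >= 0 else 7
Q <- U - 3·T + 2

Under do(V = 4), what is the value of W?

Intervening sets V = 4 and removes its equation (V <- -3·T - Q + 2).
U = 5 if T >= 0 else 7  [with T=1]  = 5
Q = U - 3·T + 2  [with U=5, T=1]  = 4
W = -3·V - 2·Q - 2  [with V=4, Q=4]  = -22

-22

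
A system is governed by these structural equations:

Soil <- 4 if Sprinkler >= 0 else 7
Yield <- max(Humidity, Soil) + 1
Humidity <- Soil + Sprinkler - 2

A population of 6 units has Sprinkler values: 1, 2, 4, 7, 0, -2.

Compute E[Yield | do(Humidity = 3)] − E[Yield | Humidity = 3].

Every unit gets Humidity=3 under the intervention. Yield values become 5, 5, 5, 5, 5, 8; E[Yield|do(Humidity=3)] = 5.5.
Conditioning on Humidity=3 selects the 2 unit(s) with Sprinkler ∈ {1, -2}. Their Yield values: 5, 8. Mean = 6.5.
Difference = 5.5 − 6.5 = -1.

-1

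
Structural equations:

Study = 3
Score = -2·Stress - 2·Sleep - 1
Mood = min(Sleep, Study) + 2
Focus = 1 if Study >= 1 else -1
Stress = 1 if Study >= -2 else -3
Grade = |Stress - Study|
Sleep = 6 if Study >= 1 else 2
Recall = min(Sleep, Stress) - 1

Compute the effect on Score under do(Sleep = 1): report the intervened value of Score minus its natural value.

do(Sleep=1) replaces the equation Sleep = 6 if Study >= 1 else 2 with the constant Sleep = 1.
Stress = 1 if Study >= -2 else -3  [with Study=3]  = 1
Score = -2·Stress - 2·Sleep - 1  [with Stress=1, Sleep=1]  = -5
Without intervention: Sleep = 6 if Study >= 1 else 2  [with Study=3]  = 6; Stress = 1 if Study >= -2 else -3  [with Study=3]  = 1; Score = -2·Stress - 2·Sleep - 1  [with Stress=1, Sleep=6]  = -15.
Change = -5 − (-15) = 10.

10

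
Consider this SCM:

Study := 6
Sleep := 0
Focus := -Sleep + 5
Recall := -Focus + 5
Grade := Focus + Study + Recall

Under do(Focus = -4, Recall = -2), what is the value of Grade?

Setting Focus = -4, Recall = -2 by intervention discards those variables' equations.
Grade = Focus + Study + Recall  [with Focus=-4, Study=6, Recall=-2]  = 0

0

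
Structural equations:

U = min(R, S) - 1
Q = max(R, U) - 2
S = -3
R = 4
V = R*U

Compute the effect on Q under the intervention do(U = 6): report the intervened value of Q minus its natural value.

The intervention breaks the incoming arrows to U: U = min(R, S) - 1 no longer applies, and U = 6.
Q = max(R, U) - 2  [with R=4, U=6]  = 4
Without intervention: U = min(R, S) - 1  [with R=4, S=-3]  = -4; Q = max(R, U) - 2  [with R=4, U=-4]  = 2.
Change = 4 − 2 = 2.

2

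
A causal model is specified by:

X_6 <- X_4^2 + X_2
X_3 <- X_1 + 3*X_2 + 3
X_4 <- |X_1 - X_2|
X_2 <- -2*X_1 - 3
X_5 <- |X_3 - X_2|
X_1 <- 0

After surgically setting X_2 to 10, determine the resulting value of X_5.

23

do(X_2=10) replaces the equation X_2 <- -2*X_1 - 3 with the constant X_2 = 10.
X_3 = X_1 + 3*X_2 + 3  [with X_1=0, X_2=10]  = 33
X_5 = |X_3 - X_2|  [with X_3=33, X_2=10]  = 23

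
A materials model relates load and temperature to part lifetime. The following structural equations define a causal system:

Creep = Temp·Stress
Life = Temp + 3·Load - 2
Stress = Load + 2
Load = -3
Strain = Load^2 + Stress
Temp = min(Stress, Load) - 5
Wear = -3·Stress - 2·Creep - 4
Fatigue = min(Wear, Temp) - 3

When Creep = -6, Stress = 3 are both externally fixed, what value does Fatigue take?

Setting Creep = -6, Stress = 3 by intervention discards those variables' equations.
Temp = min(Stress, Load) - 5  [with Stress=3, Load=-3]  = -8
Wear = -3·Stress - 2·Creep - 4  [with Stress=3, Creep=-6]  = -1
Fatigue = min(Wear, Temp) - 3  [with Wear=-1, Temp=-8]  = -11

-11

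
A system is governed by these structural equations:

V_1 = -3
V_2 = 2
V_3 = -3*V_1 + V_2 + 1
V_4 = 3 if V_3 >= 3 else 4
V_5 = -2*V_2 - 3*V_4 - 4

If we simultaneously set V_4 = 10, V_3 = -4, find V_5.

The joint intervention fixes V_4 = 10, V_3 = -4, removing each variable's own equation.
V_5 = -2*V_2 - 3*V_4 - 4  [with V_2=2, V_4=10]  = -38

-38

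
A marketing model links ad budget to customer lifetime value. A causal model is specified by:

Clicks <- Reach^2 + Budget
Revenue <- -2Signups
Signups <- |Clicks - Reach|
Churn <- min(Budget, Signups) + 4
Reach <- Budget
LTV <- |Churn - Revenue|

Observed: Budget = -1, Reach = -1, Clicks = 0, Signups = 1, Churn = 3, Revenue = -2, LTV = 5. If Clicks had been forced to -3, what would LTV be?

7

The intervention breaks the incoming arrows to Clicks: Clicks <- Reach^2 + Budget no longer applies, and Clicks = -3.
Reach = Budget  [with Budget=-1]  = -1
Signups = |Clicks - Reach|  [with Clicks=-3, Reach=-1]  = 2
Churn = min(Budget, Signups) + 4  [with Budget=-1, Signups=2]  = 3
Revenue = -2Signups  [with Signups=2]  = -4
LTV = |Churn - Revenue|  [with Churn=3, Revenue=-4]  = 7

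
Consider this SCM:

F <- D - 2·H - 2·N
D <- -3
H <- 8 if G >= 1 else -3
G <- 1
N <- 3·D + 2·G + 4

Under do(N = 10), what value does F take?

do(N=10) replaces the equation N <- 3·D + 2·G + 4 with the constant N = 10.
H = 8 if G >= 1 else -3  [with G=1]  = 8
F = D - 2·H - 2·N  [with D=-3, H=8, N=10]  = -39

-39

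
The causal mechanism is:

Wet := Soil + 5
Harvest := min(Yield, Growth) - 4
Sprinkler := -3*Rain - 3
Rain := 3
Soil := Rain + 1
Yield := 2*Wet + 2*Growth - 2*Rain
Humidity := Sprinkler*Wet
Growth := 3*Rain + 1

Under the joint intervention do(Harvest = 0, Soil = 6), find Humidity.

The joint intervention fixes Harvest = 0, Soil = 6, removing each variable's own equation.
Sprinkler = -3*Rain - 3  [with Rain=3]  = -12
Wet = Soil + 5  [with Soil=6]  = 11
Humidity = Sprinkler*Wet  [with Sprinkler=-12, Wet=11]  = -132

-132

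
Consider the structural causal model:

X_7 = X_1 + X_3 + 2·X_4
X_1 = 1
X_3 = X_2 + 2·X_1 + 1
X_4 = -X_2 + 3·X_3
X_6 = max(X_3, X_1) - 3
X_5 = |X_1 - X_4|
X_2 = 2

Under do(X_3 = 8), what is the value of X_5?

do(X_3=8) replaces the equation X_3 = X_2 + 2·X_1 + 1 with the constant X_3 = 8.
X_4 = -X_2 + 3·X_3  [with X_2=2, X_3=8]  = 22
X_5 = |X_1 - X_4|  [with X_1=1, X_4=22]  = 21

21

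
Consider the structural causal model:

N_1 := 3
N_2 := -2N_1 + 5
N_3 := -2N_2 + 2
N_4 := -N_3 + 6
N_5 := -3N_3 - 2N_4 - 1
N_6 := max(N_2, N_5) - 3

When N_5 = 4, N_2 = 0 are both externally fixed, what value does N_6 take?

The joint intervention fixes N_5 = 4, N_2 = 0, removing each variable's own equation.
N_6 = max(N_2, N_5) - 3  [with N_2=0, N_5=4]  = 1

1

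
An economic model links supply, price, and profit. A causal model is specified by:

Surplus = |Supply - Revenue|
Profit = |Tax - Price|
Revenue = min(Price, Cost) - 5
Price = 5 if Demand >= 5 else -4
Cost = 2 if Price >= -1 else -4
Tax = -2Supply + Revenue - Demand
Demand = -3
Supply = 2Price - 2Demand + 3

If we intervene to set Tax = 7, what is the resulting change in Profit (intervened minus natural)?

7

Intervening sets Tax = 7 and removes its equation (Tax = -2Supply + Revenue - Demand).
Price = 5 if Demand >= 5 else -4  [with Demand=-3]  = -4
Profit = |Tax - Price|  [with Tax=7, Price=-4]  = 11
Without intervention: Price = 5 if Demand >= 5 else -4  [with Demand=-3]  = -4; Supply = 2Price - 2Demand + 3  [with Price=-4, Demand=-3]  = 1; Cost = 2 if Price >= -1 else -4  [with Price=-4]  = -4; Revenue = min(Price, Cost) - 5  [with Price=-4, Cost=-4]  = -9; Tax = -2Supply + Revenue - Demand  [with Supply=1, Revenue=-9, Demand=-3]  = -8; Profit = |Tax - Price|  [with Tax=-8, Price=-4]  = 4.
Change = 11 − 4 = 7.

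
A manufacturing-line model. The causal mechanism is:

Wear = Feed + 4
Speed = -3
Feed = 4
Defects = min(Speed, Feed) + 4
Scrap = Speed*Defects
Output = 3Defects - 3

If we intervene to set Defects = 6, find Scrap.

Intervening sets Defects = 6 and removes its equation (Defects = min(Speed, Feed) + 4).
Scrap = Speed*Defects  [with Speed=-3, Defects=6]  = -18

-18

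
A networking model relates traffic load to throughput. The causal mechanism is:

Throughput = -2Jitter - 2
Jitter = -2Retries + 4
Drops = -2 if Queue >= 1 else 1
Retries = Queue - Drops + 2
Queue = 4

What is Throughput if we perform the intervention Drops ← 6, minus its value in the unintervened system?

do(Drops=6) replaces the equation Drops = -2 if Queue >= 1 else 1 with the constant Drops = 6.
Retries = Queue - Drops + 2  [with Queue=4, Drops=6]  = 0
Jitter = -2Retries + 4  [with Retries=0]  = 4
Throughput = -2Jitter - 2  [with Jitter=4]  = -10
Without intervention: Drops = -2 if Queue >= 1 else 1  [with Queue=4]  = -2; Retries = Queue - Drops + 2  [with Queue=4, Drops=-2]  = 8; Jitter = -2Retries + 4  [with Retries=8]  = -12; Throughput = -2Jitter - 2  [with Jitter=-12]  = 22.
Change = -10 − 22 = -32.

-32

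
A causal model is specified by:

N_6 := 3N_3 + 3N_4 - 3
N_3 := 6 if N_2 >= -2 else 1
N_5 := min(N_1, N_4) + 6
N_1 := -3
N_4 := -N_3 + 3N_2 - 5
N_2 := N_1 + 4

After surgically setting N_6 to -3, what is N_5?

-2

do(N_6=-3) replaces the equation N_6 := 3N_3 + 3N_4 - 3 with the constant N_6 = -3.
Since N_5 is not a descendant of the intervened variable, it is unaffected.
N_2 = N_1 + 4  [with N_1=-3]  = 1
N_3 = 6 if N_2 >= -2 else 1  [with N_2=1]  = 6
N_4 = -N_3 + 3N_2 - 5  [with N_3=6, N_2=1]  = -8
N_5 = min(N_1, N_4) + 6  [with N_1=-3, N_4=-8]  = -2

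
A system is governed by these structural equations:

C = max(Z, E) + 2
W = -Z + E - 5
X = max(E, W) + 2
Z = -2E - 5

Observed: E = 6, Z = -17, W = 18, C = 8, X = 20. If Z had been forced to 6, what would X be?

do(Z=6) replaces the equation Z = -2E - 5 with the constant Z = 6.
W = -Z + E - 5  [with Z=6, E=6]  = -5
X = max(E, W) + 2  [with E=6, W=-5]  = 8

8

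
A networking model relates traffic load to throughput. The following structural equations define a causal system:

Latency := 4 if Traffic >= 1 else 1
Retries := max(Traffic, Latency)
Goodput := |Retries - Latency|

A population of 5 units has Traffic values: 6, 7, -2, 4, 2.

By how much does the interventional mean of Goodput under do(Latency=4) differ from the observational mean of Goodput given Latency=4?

-0.25

Every unit gets Latency=4 under the intervention. Goodput values become 2, 3, 0, 0, 0; E[Goodput|do(Latency=4)] = 1.
Observing Latency=4 restricts to units where Latency's equation naturally yields 4: Traffic ∈ {6, 7, 4, 2}. In that subpopulation Goodput = 2, 3, 0, 0, mean 1.25.
Difference = 1 − 1.25 = -0.25.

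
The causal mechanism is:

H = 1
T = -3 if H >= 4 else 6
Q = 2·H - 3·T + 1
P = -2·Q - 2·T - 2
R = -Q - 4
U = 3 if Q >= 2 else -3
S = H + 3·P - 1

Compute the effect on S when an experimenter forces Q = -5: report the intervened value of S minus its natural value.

-60

The intervention breaks the incoming arrows to Q: Q = 2·H - 3·T + 1 no longer applies, and Q = -5.
T = -3 if H >= 4 else 6  [with H=1]  = 6
P = -2·Q - 2·T - 2  [with Q=-5, T=6]  = -4
S = H + 3·P - 1  [with H=1, P=-4]  = -12
Without intervention: T = -3 if H >= 4 else 6  [with H=1]  = 6; Q = 2·H - 3·T + 1  [with H=1, T=6]  = -15; P = -2·Q - 2·T - 2  [with Q=-15, T=6]  = 16; S = H + 3·P - 1  [with H=1, P=16]  = 48.
Change = -12 − 48 = -60.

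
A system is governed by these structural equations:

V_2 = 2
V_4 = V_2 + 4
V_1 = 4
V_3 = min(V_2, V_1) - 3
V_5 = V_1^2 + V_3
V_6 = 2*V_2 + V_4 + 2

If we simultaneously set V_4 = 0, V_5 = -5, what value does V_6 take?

The joint intervention fixes V_4 = 0, V_5 = -5, removing each variable's own equation.
V_6 = 2*V_2 + V_4 + 2  [with V_2=2, V_4=0]  = 6

6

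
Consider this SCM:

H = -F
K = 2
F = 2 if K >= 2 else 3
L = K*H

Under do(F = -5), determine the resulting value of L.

Under do(F=-5), the mechanism F = 2 if K >= 2 else 3 is discarded; F is fixed at -5.
H = -F  [with F=-5]  = 5
L = K*H  [with K=2, H=5]  = 10

10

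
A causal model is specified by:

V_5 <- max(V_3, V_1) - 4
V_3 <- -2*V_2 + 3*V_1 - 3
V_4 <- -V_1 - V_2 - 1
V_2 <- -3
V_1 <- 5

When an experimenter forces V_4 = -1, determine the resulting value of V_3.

Under do(V_4=-1), the mechanism V_4 <- -V_1 - V_2 - 1 is discarded; V_4 is fixed at -1.
Since V_3 is not a descendant of the intervened variable, it is unaffected.
V_3 = -2*V_2 + 3*V_1 - 3  [with V_2=-3, V_1=5]  = 18

18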